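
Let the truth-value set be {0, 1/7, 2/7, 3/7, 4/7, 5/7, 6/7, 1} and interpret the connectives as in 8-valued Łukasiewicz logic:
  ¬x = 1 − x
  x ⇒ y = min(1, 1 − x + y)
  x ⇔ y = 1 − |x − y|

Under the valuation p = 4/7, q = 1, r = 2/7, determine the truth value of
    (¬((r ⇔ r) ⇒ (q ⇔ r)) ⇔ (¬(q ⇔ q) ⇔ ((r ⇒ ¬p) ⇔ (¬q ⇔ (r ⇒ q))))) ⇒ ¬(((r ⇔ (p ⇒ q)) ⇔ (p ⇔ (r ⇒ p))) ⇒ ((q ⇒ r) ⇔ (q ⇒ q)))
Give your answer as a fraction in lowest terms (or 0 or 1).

5/7

r ⇔ r = 2/7 ⇔ 2/7 = 1
q ⇔ r = 1 ⇔ 2/7 = 2/7
(r ⇔ r) ⇒ (q ⇔ r) = 1 ⇒ 2/7 = 2/7
¬((r ⇔ r) ⇒ (q ⇔ r)) = ¬2/7 = 5/7
q ⇔ q = 1 ⇔ 1 = 1
¬(q ⇔ q) = ¬1 = 0
¬p = ¬4/7 = 3/7
r ⇒ ¬p = 2/7 ⇒ 3/7 = 1
¬q = ¬1 = 0
r ⇒ q = 2/7 ⇒ 1 = 1
¬q ⇔ (r ⇒ q) = 0 ⇔ 1 = 0
(r ⇒ ¬p) ⇔ (¬q ⇔ (r ⇒ q)) = 1 ⇔ 0 = 0
¬(q ⇔ q) ⇔ ((r ⇒ ¬p) ⇔ (¬q ⇔ (r ⇒ q))) = 0 ⇔ 0 = 1
¬((r ⇔ r) ⇒ (q ⇔ r)) ⇔ (¬(q ⇔ q) ⇔ ((r ⇒ ¬p) ⇔ (¬q ⇔ (r ⇒ q)))) = 5/7 ⇔ 1 = 5/7
p ⇒ q = 4/7 ⇒ 1 = 1
r ⇔ (p ⇒ q) = 2/7 ⇔ 1 = 2/7
r ⇒ p = 2/7 ⇒ 4/7 = 1
p ⇔ (r ⇒ p) = 4/7 ⇔ 1 = 4/7
(r ⇔ (p ⇒ q)) ⇔ (p ⇔ (r ⇒ p)) = 2/7 ⇔ 4/7 = 5/7
q ⇒ r = 1 ⇒ 2/7 = 2/7
q ⇒ q = 1 ⇒ 1 = 1
(q ⇒ r) ⇔ (q ⇒ q) = 2/7 ⇔ 1 = 2/7
((r ⇔ (p ⇒ q)) ⇔ (p ⇔ (r ⇒ p))) ⇒ ((q ⇒ r) ⇔ (q ⇒ q)) = 5/7 ⇒ 2/7 = 4/7
¬(((r ⇔ (p ⇒ q)) ⇔ (p ⇔ (r ⇒ p))) ⇒ ((q ⇒ r) ⇔ (q ⇒ q))) = ¬4/7 = 3/7
(¬((r ⇔ r) ⇒ (q ⇔ r)) ⇔ (¬(q ⇔ q) ⇔ ((r ⇒ ¬p) ⇔ (¬q ⇔ (r ⇒ q))))) ⇒ ¬(((r ⇔ (p ⇒ q)) ⇔ (p ⇔ (r ⇒ p))) ⇒ ((q ⇒ r) ⇔ (q ⇒ q))) = 5/7 ⇒ 3/7 = 5/7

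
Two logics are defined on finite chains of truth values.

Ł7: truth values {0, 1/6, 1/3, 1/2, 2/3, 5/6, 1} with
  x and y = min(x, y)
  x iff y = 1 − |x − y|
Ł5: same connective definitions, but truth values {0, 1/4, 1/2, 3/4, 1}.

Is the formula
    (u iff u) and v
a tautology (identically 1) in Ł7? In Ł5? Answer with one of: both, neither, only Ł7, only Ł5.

neither

In Ł7: at u = 0, v = 0 the value is 0 — not a tautology.
In Ł5: at u = 0, v = 0 the value is 0 — not a tautology.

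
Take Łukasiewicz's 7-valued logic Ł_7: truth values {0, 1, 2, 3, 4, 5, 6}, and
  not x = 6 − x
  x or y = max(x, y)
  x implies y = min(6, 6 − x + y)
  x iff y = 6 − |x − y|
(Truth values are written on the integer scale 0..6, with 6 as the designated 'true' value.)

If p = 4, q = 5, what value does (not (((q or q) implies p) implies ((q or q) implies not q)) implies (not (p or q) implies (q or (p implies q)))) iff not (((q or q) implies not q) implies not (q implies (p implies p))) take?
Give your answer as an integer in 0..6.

2

q or q = 5 or 5 = 5
(q or q) implies p = 5 implies 4 = 5
q or q = 5 or 5 = 5
not q = not 5 = 1
(q or q) implies not q = 5 implies 1 = 2
((q or q) implies p) implies ((q or q) implies not q) = 5 implies 2 = 3
not (((q or q) implies p) implies ((q or q) implies not q)) = not 3 = 3
p or q = 4 or 5 = 5
not (p or q) = not 5 = 1
p implies q = 4 implies 5 = 6
q or (p implies q) = 5 or 6 = 6
not (p or q) implies (q or (p implies q)) = 1 implies 6 = 6
not (((q or q) implies p) implies ((q or q) implies not q)) implies (not (p or q) implies (q or (p implies q))) = 3 implies 6 = 6
q or q = 5 or 5 = 5
not q = not 5 = 1
(q or q) implies not q = 5 implies 1 = 2
p implies p = 4 implies 4 = 6
q implies (p implies p) = 5 implies 6 = 6
not (q implies (p implies p)) = not 6 = 0
((q or q) implies not q) implies not (q implies (p implies p)) = 2 implies 0 = 4
not (((q or q) implies not q) implies not (q implies (p implies p))) = not 4 = 2
(not (((q or q) implies p) implies ((q or q) implies not q)) implies (not (p or q) implies (q or (p implies q)))) iff not (((q or q) implies not q) implies not (q implies (p implies p))) = 6 iff 2 = 2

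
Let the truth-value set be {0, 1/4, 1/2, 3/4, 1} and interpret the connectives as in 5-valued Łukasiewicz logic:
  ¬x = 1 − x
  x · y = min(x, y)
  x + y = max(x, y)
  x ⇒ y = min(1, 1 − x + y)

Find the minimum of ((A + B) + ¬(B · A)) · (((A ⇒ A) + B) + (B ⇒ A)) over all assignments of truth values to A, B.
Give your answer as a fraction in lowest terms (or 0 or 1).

Take A = 1/2, B = 1/2:
A + B = 1/2 + 1/2 = 1/2
B · A = 1/2 · 1/2 = 1/2
¬(B · A) = ¬1/2 = 1/2
(A + B) + ¬(B · A) = 1/2 + 1/2 = 1/2
A ⇒ A = 1/2 ⇒ 1/2 = 1
(A ⇒ A) + B = 1 + 1/2 = 1
B ⇒ A = 1/2 ⇒ 1/2 = 1
((A ⇒ A) + B) + (B ⇒ A) = 1 + 1 = 1
((A + B) + ¬(B · A)) · (((A ⇒ A) + B) + (B ⇒ A)) = 1/2 · 1 = 1/2
No assignment yields a value below 1/2, so this is the minimum.

1/2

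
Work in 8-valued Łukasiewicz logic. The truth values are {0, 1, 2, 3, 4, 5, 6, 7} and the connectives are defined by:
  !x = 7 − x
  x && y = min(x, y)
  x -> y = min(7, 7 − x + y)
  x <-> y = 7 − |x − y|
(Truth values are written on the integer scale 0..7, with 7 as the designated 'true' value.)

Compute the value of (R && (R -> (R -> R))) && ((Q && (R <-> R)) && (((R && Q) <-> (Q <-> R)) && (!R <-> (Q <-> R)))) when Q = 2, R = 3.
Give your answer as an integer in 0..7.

R -> R = 3 -> 3 = 7
R -> (R -> R) = 3 -> 7 = 7
R && (R -> (R -> R)) = 3 && 7 = 3
R <-> R = 3 <-> 3 = 7
Q && (R <-> R) = 2 && 7 = 2
R && Q = 3 && 2 = 2
Q <-> R = 2 <-> 3 = 6
(R && Q) <-> (Q <-> R) = 2 <-> 6 = 3
!R = !3 = 4
Q <-> R = 2 <-> 3 = 6
!R <-> (Q <-> R) = 4 <-> 6 = 5
((R && Q) <-> (Q <-> R)) && (!R <-> (Q <-> R)) = 3 && 5 = 3
(Q && (R <-> R)) && (((R && Q) <-> (Q <-> R)) && (!R <-> (Q <-> R))) = 2 && 3 = 2
(R && (R -> (R -> R))) && ((Q && (R <-> R)) && (((R && Q) <-> (Q <-> R)) && (!R <-> (Q <-> R)))) = 3 && 2 = 2

2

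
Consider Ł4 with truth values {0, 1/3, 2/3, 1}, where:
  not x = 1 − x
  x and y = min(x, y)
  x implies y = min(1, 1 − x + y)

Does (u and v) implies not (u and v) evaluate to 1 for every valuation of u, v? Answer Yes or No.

No

Counterexample: take u = 2/3, v = 2/3.
u and v = 2/3 and 2/3 = 2/3
u and v = 2/3 and 2/3 = 2/3
not (u and v) = not 2/3 = 1/3
(u and v) implies not (u and v) = 2/3 implies 1/3 = 2/3
This gives 2/3 ≠ 1.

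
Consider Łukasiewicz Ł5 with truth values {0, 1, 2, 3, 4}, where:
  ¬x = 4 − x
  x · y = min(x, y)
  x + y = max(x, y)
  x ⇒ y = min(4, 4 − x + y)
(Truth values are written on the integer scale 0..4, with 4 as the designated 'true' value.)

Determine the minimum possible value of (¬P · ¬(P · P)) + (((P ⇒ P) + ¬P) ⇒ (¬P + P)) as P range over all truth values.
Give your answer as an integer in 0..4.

2

Take P = 2:
¬P = ¬2 = 2
P · P = 2 · 2 = 2
¬(P · P) = ¬2 = 2
¬P · ¬(P · P) = 2 · 2 = 2
P ⇒ P = 2 ⇒ 2 = 4
¬P = ¬2 = 2
(P ⇒ P) + ¬P = 4 + 2 = 4
¬P = ¬2 = 2
¬P + P = 2 + 2 = 2
((P ⇒ P) + ¬P) ⇒ (¬P + P) = 4 ⇒ 2 = 2
(¬P · ¬(P · P)) + (((P ⇒ P) + ¬P) ⇒ (¬P + P)) = 2 + 2 = 2
No assignment yields a value below 2, so this is the minimum.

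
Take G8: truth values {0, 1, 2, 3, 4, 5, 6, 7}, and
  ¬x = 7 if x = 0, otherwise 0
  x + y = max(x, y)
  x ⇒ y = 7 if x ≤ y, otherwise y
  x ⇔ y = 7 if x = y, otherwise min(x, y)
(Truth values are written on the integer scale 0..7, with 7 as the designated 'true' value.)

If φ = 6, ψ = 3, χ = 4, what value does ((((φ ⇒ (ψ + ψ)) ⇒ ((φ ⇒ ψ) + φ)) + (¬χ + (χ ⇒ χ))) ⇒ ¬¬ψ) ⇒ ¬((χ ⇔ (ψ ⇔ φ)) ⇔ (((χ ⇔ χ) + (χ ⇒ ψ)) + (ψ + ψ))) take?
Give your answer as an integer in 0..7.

ψ + ψ = 3 + 3 = 3
φ ⇒ (ψ + ψ) = 6 ⇒ 3 = 3
φ ⇒ ψ = 6 ⇒ 3 = 3
(φ ⇒ ψ) + φ = 3 + 6 = 6
(φ ⇒ (ψ + ψ)) ⇒ ((φ ⇒ ψ) + φ) = 3 ⇒ 6 = 7
¬χ = ¬4 = 0
χ ⇒ χ = 4 ⇒ 4 = 7
¬χ + (χ ⇒ χ) = 0 + 7 = 7
((φ ⇒ (ψ + ψ)) ⇒ ((φ ⇒ ψ) + φ)) + (¬χ + (χ ⇒ χ)) = 7 + 7 = 7
¬ψ = ¬3 = 0
¬¬ψ = ¬0 = 7
(((φ ⇒ (ψ + ψ)) ⇒ ((φ ⇒ ψ) + φ)) + (¬χ + (χ ⇒ χ))) ⇒ ¬¬ψ = 7 ⇒ 7 = 7
ψ ⇔ φ = 3 ⇔ 6 = 3
χ ⇔ (ψ ⇔ φ) = 4 ⇔ 3 = 3
χ ⇔ χ = 4 ⇔ 4 = 7
χ ⇒ ψ = 4 ⇒ 3 = 3
(χ ⇔ χ) + (χ ⇒ ψ) = 7 + 3 = 7
ψ + ψ = 3 + 3 = 3
((χ ⇔ χ) + (χ ⇒ ψ)) + (ψ + ψ) = 7 + 3 = 7
(χ ⇔ (ψ ⇔ φ)) ⇔ (((χ ⇔ χ) + (χ ⇒ ψ)) + (ψ + ψ)) = 3 ⇔ 7 = 3
¬((χ ⇔ (ψ ⇔ φ)) ⇔ (((χ ⇔ χ) + (χ ⇒ ψ)) + (ψ + ψ))) = ¬3 = 0
((((φ ⇒ (ψ + ψ)) ⇒ ((φ ⇒ ψ) + φ)) + (¬χ + (χ ⇒ χ))) ⇒ ¬¬ψ) ⇒ ¬((χ ⇔ (ψ ⇔ φ)) ⇔ (((χ ⇔ χ) + (χ ⇒ ψ)) + (ψ + ψ))) = 7 ⇒ 0 = 0

0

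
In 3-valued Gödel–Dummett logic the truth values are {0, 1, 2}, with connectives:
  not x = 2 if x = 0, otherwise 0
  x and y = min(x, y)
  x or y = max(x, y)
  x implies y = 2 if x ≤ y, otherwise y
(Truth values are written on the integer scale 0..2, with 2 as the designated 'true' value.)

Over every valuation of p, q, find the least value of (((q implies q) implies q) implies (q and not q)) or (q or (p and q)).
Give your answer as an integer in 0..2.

1

Take p = 0, q = 1:
q implies q = 1 implies 1 = 2
(q implies q) implies q = 2 implies 1 = 1
not q = not 1 = 0
q and not q = 1 and 0 = 0
((q implies q) implies q) implies (q and not q) = 1 implies 0 = 0
p and q = 0 and 1 = 0
q or (p and q) = 1 or 0 = 1
(((q implies q) implies q) implies (q and not q)) or (q or (p and q)) = 0 or 1 = 1
No assignment yields a value below 1, so this is the minimum.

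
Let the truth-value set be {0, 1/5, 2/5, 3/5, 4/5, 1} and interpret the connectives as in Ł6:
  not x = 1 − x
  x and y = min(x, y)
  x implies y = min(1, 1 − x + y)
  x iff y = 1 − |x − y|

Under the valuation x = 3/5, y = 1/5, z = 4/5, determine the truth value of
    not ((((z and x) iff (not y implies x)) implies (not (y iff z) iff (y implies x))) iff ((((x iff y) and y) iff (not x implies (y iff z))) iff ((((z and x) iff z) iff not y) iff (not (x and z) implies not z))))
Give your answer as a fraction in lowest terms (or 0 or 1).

2/5

z and x = 4/5 and 3/5 = 3/5
not y = not 1/5 = 4/5
not y implies x = 4/5 implies 3/5 = 4/5
(z and x) iff (not y implies x) = 3/5 iff 4/5 = 4/5
y iff z = 1/5 iff 4/5 = 2/5
not (y iff z) = not 2/5 = 3/5
y implies x = 1/5 implies 3/5 = 1
not (y iff z) iff (y implies x) = 3/5 iff 1 = 3/5
((z and x) iff (not y implies x)) implies (not (y iff z) iff (y implies x)) = 4/5 implies 3/5 = 4/5
x iff y = 3/5 iff 1/5 = 3/5
(x iff y) and y = 3/5 and 1/5 = 1/5
not x = not 3/5 = 2/5
y iff z = 1/5 iff 4/5 = 2/5
not x implies (y iff z) = 2/5 implies 2/5 = 1
((x iff y) and y) iff (not x implies (y iff z)) = 1/5 iff 1 = 1/5
z and x = 4/5 and 3/5 = 3/5
(z and x) iff z = 3/5 iff 4/5 = 4/5
not y = not 1/5 = 4/5
((z and x) iff z) iff not y = 4/5 iff 4/5 = 1
x and z = 3/5 and 4/5 = 3/5
not (x and z) = not 3/5 = 2/5
not z = not 4/5 = 1/5
not (x and z) implies not z = 2/5 implies 1/5 = 4/5
(((z and x) iff z) iff not y) iff (not (x and z) implies not z) = 1 iff 4/5 = 4/5
(((x iff y) and y) iff (not x implies (y iff z))) iff ((((z and x) iff z) iff not y) iff (not (x and z) implies not z)) = 1/5 iff 4/5 = 2/5
(((z and x) iff (not y implies x)) implies (not (y iff z) iff (y implies x))) iff ((((x iff y) and y) iff (not x implies (y iff z))) iff ((((z and x) iff z) iff not y) iff (not (x and z) implies not z))) = 4/5 iff 2/5 = 3/5
not ((((z and x) iff (not y implies x)) implies (not (y iff z) iff (y implies x))) iff ((((x iff y) and y) iff (not x implies (y iff z))) iff ((((z and x) iff z) iff not y) iff (not (x and z) implies not z)))) = not 3/5 = 2/5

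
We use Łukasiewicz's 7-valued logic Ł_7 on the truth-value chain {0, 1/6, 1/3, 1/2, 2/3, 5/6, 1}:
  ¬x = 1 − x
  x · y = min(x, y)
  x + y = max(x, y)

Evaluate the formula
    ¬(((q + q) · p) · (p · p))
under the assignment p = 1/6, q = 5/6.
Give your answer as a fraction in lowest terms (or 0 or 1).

q + q = 5/6 + 5/6 = 5/6
(q + q) · p = 5/6 · 1/6 = 1/6
p · p = 1/6 · 1/6 = 1/6
((q + q) · p) · (p · p) = 1/6 · 1/6 = 1/6
¬(((q + q) · p) · (p · p)) = ¬1/6 = 5/6

5/6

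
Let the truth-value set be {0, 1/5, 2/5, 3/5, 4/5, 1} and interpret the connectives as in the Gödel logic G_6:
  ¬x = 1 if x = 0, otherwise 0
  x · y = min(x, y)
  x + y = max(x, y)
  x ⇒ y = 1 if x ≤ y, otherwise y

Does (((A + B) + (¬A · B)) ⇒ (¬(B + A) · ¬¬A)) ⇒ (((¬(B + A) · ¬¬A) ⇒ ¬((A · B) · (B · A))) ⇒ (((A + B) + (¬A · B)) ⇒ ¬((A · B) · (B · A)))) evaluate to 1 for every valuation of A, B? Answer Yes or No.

Yes

At A = 1/5, B = 3/5, for instance:
A + B = 1/5 + 3/5 = 3/5
¬A = ¬1/5 = 0
¬A · B = 0 · 3/5 = 0
(A + B) + (¬A · B) = 3/5 + 0 = 3/5
B + A = 3/5 + 1/5 = 3/5
¬(B + A) = ¬3/5 = 0
¬A = ¬1/5 = 0
¬¬A = ¬0 = 1
¬(B + A) · ¬¬A = 0 · 1 = 0
((A + B) + (¬A · B)) ⇒ (¬(B + A) · ¬¬A) = 3/5 ⇒ 0 = 0
A · B = 1/5 · 3/5 = 1/5
B · A = 3/5 · 1/5 = 1/5
(A · B) · (B · A) = 1/5 · 1/5 = 1/5
¬((A · B) · (B · A)) = ¬1/5 = 0
(¬(B + A) · ¬¬A) ⇒ ¬((A · B) · (B · A)) = 0 ⇒ 0 = 1
((A + B) + (¬A · B)) ⇒ ¬((A · B) · (B · A)) = 3/5 ⇒ 0 = 0
((¬(B + A) · ¬¬A) ⇒ ¬((A · B) · (B · A))) ⇒ (((A + B) + (¬A · B)) ⇒ ¬((A · B) · (B · A))) = 1 ⇒ 0 = 0
(((A + B) + (¬A · B)) ⇒ (¬(B + A) · ¬¬A)) ⇒ (((¬(B + A) · ¬¬A) ⇒ ¬((A · B) · (B · A))) ⇒ (((A + B) + (¬A · B)) ⇒ ¬((A · B) · (B · A)))) = 0 ⇒ 0 = 1
and checking the remaining 35 assignments likewise gives ≥ 1 in every case.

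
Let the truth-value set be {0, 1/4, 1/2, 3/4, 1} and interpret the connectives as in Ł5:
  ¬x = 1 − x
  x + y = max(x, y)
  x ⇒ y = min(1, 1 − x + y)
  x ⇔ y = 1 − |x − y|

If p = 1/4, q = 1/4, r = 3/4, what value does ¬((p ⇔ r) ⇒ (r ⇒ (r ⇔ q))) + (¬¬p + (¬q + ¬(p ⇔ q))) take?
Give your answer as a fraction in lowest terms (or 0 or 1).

p ⇔ r = 1/4 ⇔ 3/4 = 1/2
r ⇔ q = 3/4 ⇔ 1/4 = 1/2
r ⇒ (r ⇔ q) = 3/4 ⇒ 1/2 = 3/4
(p ⇔ r) ⇒ (r ⇒ (r ⇔ q)) = 1/2 ⇒ 3/4 = 1
¬((p ⇔ r) ⇒ (r ⇒ (r ⇔ q))) = ¬1 = 0
¬p = ¬1/4 = 3/4
¬¬p = ¬3/4 = 1/4
¬q = ¬1/4 = 3/4
p ⇔ q = 1/4 ⇔ 1/4 = 1
¬(p ⇔ q) = ¬1 = 0
¬q + ¬(p ⇔ q) = 3/4 + 0 = 3/4
¬¬p + (¬q + ¬(p ⇔ q)) = 1/4 + 3/4 = 3/4
¬((p ⇔ r) ⇒ (r ⇒ (r ⇔ q))) + (¬¬p + (¬q + ¬(p ⇔ q))) = 0 + 3/4 = 3/4

3/4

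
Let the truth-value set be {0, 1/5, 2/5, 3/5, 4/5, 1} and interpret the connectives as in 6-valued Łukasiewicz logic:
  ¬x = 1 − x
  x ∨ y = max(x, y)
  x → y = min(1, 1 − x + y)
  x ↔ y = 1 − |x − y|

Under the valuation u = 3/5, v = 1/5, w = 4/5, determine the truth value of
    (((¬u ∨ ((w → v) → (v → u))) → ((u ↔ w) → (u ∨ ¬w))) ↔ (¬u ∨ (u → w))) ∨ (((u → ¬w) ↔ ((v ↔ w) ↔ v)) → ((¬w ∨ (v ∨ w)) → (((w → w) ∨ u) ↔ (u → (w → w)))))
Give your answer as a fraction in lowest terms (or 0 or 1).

1

¬u = ¬3/5 = 2/5
w → v = 4/5 → 1/5 = 2/5
v → u = 1/5 → 3/5 = 1
(w → v) → (v → u) = 2/5 → 1 = 1
¬u ∨ ((w → v) → (v → u)) = 2/5 ∨ 1 = 1
u ↔ w = 3/5 ↔ 4/5 = 4/5
¬w = ¬4/5 = 1/5
u ∨ ¬w = 3/5 ∨ 1/5 = 3/5
(u ↔ w) → (u ∨ ¬w) = 4/5 → 3/5 = 4/5
(¬u ∨ ((w → v) → (v → u))) → ((u ↔ w) → (u ∨ ¬w)) = 1 → 4/5 = 4/5
¬u = ¬3/5 = 2/5
u → w = 3/5 → 4/5 = 1
¬u ∨ (u → w) = 2/5 ∨ 1 = 1
((¬u ∨ ((w → v) → (v → u))) → ((u ↔ w) → (u ∨ ¬w))) ↔ (¬u ∨ (u → w)) = 4/5 ↔ 1 = 4/5
¬w = ¬4/5 = 1/5
u → ¬w = 3/5 → 1/5 = 3/5
v ↔ w = 1/5 ↔ 4/5 = 2/5
(v ↔ w) ↔ v = 2/5 ↔ 1/5 = 4/5
(u → ¬w) ↔ ((v ↔ w) ↔ v) = 3/5 ↔ 4/5 = 4/5
¬w = ¬4/5 = 1/5
v ∨ w = 1/5 ∨ 4/5 = 4/5
¬w ∨ (v ∨ w) = 1/5 ∨ 4/5 = 4/5
w → w = 4/5 → 4/5 = 1
(w → w) ∨ u = 1 ∨ 3/5 = 1
w → w = 4/5 → 4/5 = 1
u → (w → w) = 3/5 → 1 = 1
((w → w) ∨ u) ↔ (u → (w → w)) = 1 ↔ 1 = 1
(¬w ∨ (v ∨ w)) → (((w → w) ∨ u) ↔ (u → (w → w))) = 4/5 → 1 = 1
((u → ¬w) ↔ ((v ↔ w) ↔ v)) → ((¬w ∨ (v ∨ w)) → (((w → w) ∨ u) ↔ (u → (w → w)))) = 4/5 → 1 = 1
(((¬u ∨ ((w → v) → (v → u))) → ((u ↔ w) → (u ∨ ¬w))) ↔ (¬u ∨ (u → w))) ∨ (((u → ¬w) ↔ ((v ↔ w) ↔ v)) → ((¬w ∨ (v ∨ w)) → (((w → w) ∨ u) ↔ (u → (w → w))))) = 4/5 ∨ 1 = 1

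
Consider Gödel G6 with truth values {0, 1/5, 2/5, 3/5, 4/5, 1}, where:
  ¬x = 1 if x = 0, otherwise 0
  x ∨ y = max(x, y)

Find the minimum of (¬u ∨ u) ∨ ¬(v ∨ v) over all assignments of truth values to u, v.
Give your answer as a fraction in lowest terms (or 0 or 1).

Take u = 1/5, v = 1/5:
¬u = ¬1/5 = 0
¬u ∨ u = 0 ∨ 1/5 = 1/5
v ∨ v = 1/5 ∨ 1/5 = 1/5
¬(v ∨ v) = ¬1/5 = 0
(¬u ∨ u) ∨ ¬(v ∨ v) = 1/5 ∨ 0 = 1/5
No assignment yields a value below 1/5, so this is the minimum.

1/5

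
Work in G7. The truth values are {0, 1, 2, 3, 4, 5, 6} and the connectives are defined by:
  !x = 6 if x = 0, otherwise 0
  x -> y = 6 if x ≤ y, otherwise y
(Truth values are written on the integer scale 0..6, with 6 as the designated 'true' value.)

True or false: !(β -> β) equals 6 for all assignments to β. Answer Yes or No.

Counterexample: take β = 0.
β -> β = 0 -> 0 = 6
!(β -> β) = !6 = 0
This gives 0 ≠ 6.

No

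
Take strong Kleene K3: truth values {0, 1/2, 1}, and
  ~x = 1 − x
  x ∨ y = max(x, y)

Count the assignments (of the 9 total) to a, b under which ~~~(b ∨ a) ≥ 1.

1

a = 0, b = 0 ↦ 1  ≥
a = 0, b = 1/2 ↦ 1/2  <
a = 0, b = 1 ↦ 0  <
a = 1/2, b = 0 ↦ 1/2  <
a = 1/2, b = 1/2 ↦ 1/2  <
a = 1/2, b = 1 ↦ 0  <
a = 1, b = 0 ↦ 0  <
a = 1, b = 1/2 ↦ 0  <
a = 1, b = 1 ↦ 0  <
So 1 of the 9 assignments meets the threshold.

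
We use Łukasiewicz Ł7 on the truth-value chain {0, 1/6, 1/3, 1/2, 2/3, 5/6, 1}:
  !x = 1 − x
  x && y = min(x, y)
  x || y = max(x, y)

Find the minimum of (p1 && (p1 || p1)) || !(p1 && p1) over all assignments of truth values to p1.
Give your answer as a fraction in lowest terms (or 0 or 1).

1/2

Take p1 = 1/2:
p1 || p1 = 1/2 || 1/2 = 1/2
p1 && (p1 || p1) = 1/2 && 1/2 = 1/2
p1 && p1 = 1/2 && 1/2 = 1/2
!(p1 && p1) = !1/2 = 1/2
(p1 && (p1 || p1)) || !(p1 && p1) = 1/2 || 1/2 = 1/2
No assignment yields a value below 1/2, so this is the minimum.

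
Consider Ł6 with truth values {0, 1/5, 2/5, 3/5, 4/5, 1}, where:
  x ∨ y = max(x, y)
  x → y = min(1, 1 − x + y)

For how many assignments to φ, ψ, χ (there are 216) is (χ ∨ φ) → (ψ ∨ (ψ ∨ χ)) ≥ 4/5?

value 1: 161 assignments (counts)
value 4/5: 25 assignments (counts)
value 3/5: 16 assignments
value 2/5: 9 assignments
value 1/5: 4 assignments
value 0: 1 assignment
So 186 of the 216 assignments meet the threshold.

186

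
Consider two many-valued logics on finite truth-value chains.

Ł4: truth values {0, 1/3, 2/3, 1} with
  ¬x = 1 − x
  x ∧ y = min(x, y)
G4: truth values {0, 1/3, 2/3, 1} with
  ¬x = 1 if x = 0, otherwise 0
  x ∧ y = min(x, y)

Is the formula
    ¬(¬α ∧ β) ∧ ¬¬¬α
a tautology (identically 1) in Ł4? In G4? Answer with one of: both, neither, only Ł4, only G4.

neither

In Ł4: at α = 0, β = 1/3 the value is 2/3 — not a tautology.
In G4: at α = 0, β = 1/3 the value is 0 — not a tautology.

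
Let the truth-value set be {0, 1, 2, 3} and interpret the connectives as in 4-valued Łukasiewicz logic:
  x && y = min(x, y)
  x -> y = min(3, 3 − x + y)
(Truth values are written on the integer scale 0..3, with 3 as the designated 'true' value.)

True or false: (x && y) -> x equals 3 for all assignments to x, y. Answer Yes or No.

x = 0, y = 0 ↦ 3
x = 0, y = 1 ↦ 3
x = 0, y = 2 ↦ 3
x = 0, y = 3 ↦ 3
x = 1, y = 0 ↦ 3
x = 1, y = 1 ↦ 3
x = 1, y = 2 ↦ 3
x = 1, y = 3 ↦ 3
x = 2, y = 0 ↦ 3
x = 2, y = 1 ↦ 3
x = 2, y = 2 ↦ 3
x = 2, y = 3 ↦ 3
x = 3, y = 0 ↦ 3
x = 3, y = 1 ↦ 3
x = 3, y = 2 ↦ 3
x = 3, y = 3 ↦ 3
Every assignment gives a value ≥ 3.

Yes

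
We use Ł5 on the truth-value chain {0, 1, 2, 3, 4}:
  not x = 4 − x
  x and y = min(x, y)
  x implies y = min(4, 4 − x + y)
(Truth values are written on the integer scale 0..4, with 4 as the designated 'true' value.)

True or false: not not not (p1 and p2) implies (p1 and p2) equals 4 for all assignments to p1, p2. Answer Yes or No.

Counterexample: take p1 = 0, p2 = 0.
p1 and p2 = 0 and 0 = 0
not (p1 and p2) = not 0 = 4
not not (p1 and p2) = not 4 = 0
not not not (p1 and p2) = not 0 = 4
p1 and p2 = 0 and 0 = 0
not not not (p1 and p2) implies (p1 and p2) = 4 implies 0 = 0
This gives 0 ≠ 4.

No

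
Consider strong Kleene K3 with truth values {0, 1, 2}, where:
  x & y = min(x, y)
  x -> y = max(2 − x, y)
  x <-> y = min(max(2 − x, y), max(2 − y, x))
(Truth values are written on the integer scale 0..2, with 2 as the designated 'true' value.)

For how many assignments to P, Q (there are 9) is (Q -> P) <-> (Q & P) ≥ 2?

P = 0, Q = 0 ↦ 0  <
P = 0, Q = 1 ↦ 1  <
P = 0, Q = 2 ↦ 2  ≥
P = 1, Q = 0 ↦ 0  <
P = 1, Q = 1 ↦ 1  <
P = 1, Q = 2 ↦ 1  <
P = 2, Q = 0 ↦ 0  <
P = 2, Q = 1 ↦ 1  <
P = 2, Q = 2 ↦ 2  ≥
So 2 of the 9 assignments meet the threshold.

2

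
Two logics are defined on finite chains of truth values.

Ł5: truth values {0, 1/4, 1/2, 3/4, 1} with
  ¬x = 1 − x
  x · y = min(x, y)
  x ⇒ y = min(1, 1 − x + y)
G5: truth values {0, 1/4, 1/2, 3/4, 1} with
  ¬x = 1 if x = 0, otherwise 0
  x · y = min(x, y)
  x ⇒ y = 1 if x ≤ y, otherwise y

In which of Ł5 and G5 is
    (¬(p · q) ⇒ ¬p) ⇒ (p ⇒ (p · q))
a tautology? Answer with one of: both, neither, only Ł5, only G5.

only Ł5

In Ł5: every assignment gives 1 — tautology.
In G5: at p = 1/2, q = 1/4 the value is 1/4 — not a tautology.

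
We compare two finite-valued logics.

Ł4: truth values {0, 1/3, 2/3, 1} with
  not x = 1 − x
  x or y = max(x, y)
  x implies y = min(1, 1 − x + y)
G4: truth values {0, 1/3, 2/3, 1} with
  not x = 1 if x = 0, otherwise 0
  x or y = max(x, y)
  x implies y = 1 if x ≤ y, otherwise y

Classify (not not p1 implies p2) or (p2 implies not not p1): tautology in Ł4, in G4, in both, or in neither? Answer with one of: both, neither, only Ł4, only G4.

both

In Ł4: every assignment gives 1 — tautology.
In G4: every assignment gives 1 — tautology.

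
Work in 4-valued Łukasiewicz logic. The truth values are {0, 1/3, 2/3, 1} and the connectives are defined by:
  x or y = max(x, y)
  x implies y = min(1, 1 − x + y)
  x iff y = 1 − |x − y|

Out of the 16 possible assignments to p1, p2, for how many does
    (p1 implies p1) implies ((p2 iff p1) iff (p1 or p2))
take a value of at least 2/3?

p1 = 0, p2 = 0 ↦ 0  <
p1 = 0, p2 = 1/3 ↦ 2/3  ≥
p1 = 0, p2 = 2/3 ↦ 2/3  ≥
p1 = 0, p2 = 1 ↦ 0  <
p1 = 1/3, p2 = 0 ↦ 2/3  ≥
p1 = 1/3, p2 = 1/3 ↦ 1/3  <
p1 = 1/3, p2 = 2/3 ↦ 1  ≥
p1 = 1/3, p2 = 1 ↦ 1/3  <
p1 = 2/3, p2 = 0 ↦ 2/3  ≥
p1 = 2/3, p2 = 1/3 ↦ 1  ≥
p1 = 2/3, p2 = 2/3 ↦ 2/3  ≥
p1 = 2/3, p2 = 1 ↦ 2/3  ≥
p1 = 1, p2 = 0 ↦ 0  <
p1 = 1, p2 = 1/3 ↦ 1/3  <
p1 = 1, p2 = 2/3 ↦ 2/3  ≥
p1 = 1, p2 = 1 ↦ 1  ≥
So 10 of the 16 assignments meet the threshold.

10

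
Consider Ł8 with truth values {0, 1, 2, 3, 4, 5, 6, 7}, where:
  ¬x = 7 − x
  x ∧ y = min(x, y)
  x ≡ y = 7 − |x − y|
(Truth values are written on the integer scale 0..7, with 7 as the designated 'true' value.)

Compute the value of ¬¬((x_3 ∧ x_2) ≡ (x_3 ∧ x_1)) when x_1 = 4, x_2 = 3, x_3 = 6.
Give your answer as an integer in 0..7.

6

x_3 ∧ x_2 = 6 ∧ 3 = 3
x_3 ∧ x_1 = 6 ∧ 4 = 4
(x_3 ∧ x_2) ≡ (x_3 ∧ x_1) = 3 ≡ 4 = 6
¬((x_3 ∧ x_2) ≡ (x_3 ∧ x_1)) = ¬6 = 1
¬¬((x_3 ∧ x_2) ≡ (x_3 ∧ x_1)) = ¬1 = 6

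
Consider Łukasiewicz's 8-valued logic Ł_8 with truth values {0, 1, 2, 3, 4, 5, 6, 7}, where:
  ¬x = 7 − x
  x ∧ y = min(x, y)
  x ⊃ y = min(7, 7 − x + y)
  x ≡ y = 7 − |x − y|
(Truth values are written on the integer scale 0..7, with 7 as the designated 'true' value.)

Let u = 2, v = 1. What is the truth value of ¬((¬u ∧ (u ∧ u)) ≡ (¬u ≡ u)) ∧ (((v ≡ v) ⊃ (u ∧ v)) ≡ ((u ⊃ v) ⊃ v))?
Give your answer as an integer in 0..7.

2

¬u = ¬2 = 5
u ∧ u = 2 ∧ 2 = 2
¬u ∧ (u ∧ u) = 5 ∧ 2 = 2
¬u = ¬2 = 5
¬u ≡ u = 5 ≡ 2 = 4
(¬u ∧ (u ∧ u)) ≡ (¬u ≡ u) = 2 ≡ 4 = 5
¬((¬u ∧ (u ∧ u)) ≡ (¬u ≡ u)) = ¬5 = 2
v ≡ v = 1 ≡ 1 = 7
u ∧ v = 2 ∧ 1 = 1
(v ≡ v) ⊃ (u ∧ v) = 7 ⊃ 1 = 1
u ⊃ v = 2 ⊃ 1 = 6
(u ⊃ v) ⊃ v = 6 ⊃ 1 = 2
((v ≡ v) ⊃ (u ∧ v)) ≡ ((u ⊃ v) ⊃ v) = 1 ≡ 2 = 6
¬((¬u ∧ (u ∧ u)) ≡ (¬u ≡ u)) ∧ (((v ≡ v) ⊃ (u ∧ v)) ≡ ((u ⊃ v) ⊃ v)) = 2 ∧ 6 = 2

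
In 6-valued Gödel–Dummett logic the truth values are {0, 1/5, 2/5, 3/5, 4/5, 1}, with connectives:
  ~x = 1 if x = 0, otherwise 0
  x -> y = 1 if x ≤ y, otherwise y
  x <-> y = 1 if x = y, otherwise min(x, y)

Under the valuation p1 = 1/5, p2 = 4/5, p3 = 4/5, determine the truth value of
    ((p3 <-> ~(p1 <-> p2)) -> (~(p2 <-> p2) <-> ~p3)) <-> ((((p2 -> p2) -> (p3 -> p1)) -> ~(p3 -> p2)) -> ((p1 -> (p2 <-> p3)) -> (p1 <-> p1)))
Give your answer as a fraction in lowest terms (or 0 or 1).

p1 <-> p2 = 1/5 <-> 4/5 = 1/5
~(p1 <-> p2) = ~1/5 = 0
p3 <-> ~(p1 <-> p2) = 4/5 <-> 0 = 0
p2 <-> p2 = 4/5 <-> 4/5 = 1
~(p2 <-> p2) = ~1 = 0
~p3 = ~4/5 = 0
~(p2 <-> p2) <-> ~p3 = 0 <-> 0 = 1
(p3 <-> ~(p1 <-> p2)) -> (~(p2 <-> p2) <-> ~p3) = 0 -> 1 = 1
p2 -> p2 = 4/5 -> 4/5 = 1
p3 -> p1 = 4/5 -> 1/5 = 1/5
(p2 -> p2) -> (p3 -> p1) = 1 -> 1/5 = 1/5
p3 -> p2 = 4/5 -> 4/5 = 1
~(p3 -> p2) = ~1 = 0
((p2 -> p2) -> (p3 -> p1)) -> ~(p3 -> p2) = 1/5 -> 0 = 0
p2 <-> p3 = 4/5 <-> 4/5 = 1
p1 -> (p2 <-> p3) = 1/5 -> 1 = 1
p1 <-> p1 = 1/5 <-> 1/5 = 1
(p1 -> (p2 <-> p3)) -> (p1 <-> p1) = 1 -> 1 = 1
(((p2 -> p2) -> (p3 -> p1)) -> ~(p3 -> p2)) -> ((p1 -> (p2 <-> p3)) -> (p1 <-> p1)) = 0 -> 1 = 1
((p3 <-> ~(p1 <-> p2)) -> (~(p2 <-> p2) <-> ~p3)) <-> ((((p2 -> p2) -> (p3 -> p1)) -> ~(p3 -> p2)) -> ((p1 -> (p2 <-> p3)) -> (p1 <-> p1))) = 1 <-> 1 = 1

1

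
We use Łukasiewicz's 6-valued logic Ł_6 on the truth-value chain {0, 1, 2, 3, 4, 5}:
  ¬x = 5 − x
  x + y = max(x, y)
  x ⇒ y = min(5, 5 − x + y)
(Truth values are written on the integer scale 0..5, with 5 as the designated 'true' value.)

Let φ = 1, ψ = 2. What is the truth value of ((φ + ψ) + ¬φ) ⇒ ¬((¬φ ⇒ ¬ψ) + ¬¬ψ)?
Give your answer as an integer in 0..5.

2

φ + ψ = 1 + 2 = 2
¬φ = ¬1 = 4
(φ + ψ) + ¬φ = 2 + 4 = 4
¬φ = ¬1 = 4
¬ψ = ¬2 = 3
¬φ ⇒ ¬ψ = 4 ⇒ 3 = 4
¬ψ = ¬2 = 3
¬¬ψ = ¬3 = 2
(¬φ ⇒ ¬ψ) + ¬¬ψ = 4 + 2 = 4
¬((¬φ ⇒ ¬ψ) + ¬¬ψ) = ¬4 = 1
((φ + ψ) + ¬φ) ⇒ ¬((¬φ ⇒ ¬ψ) + ¬¬ψ) = 4 ⇒ 1 = 2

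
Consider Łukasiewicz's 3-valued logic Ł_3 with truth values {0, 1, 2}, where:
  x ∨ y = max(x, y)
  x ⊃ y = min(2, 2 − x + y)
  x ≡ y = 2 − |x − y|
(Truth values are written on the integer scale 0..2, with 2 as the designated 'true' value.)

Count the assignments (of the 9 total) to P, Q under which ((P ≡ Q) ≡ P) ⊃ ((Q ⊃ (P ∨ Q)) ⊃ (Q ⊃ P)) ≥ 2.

P = 0, Q = 0 ↦ 2  ≥
P = 0, Q = 1 ↦ 2  ≥
P = 0, Q = 2 ↦ 0  <
P = 1, Q = 0 ↦ 2  ≥
P = 1, Q = 1 ↦ 2  ≥
P = 1, Q = 2 ↦ 1  <
P = 2, Q = 0 ↦ 2  ≥
P = 2, Q = 1 ↦ 2  ≥
P = 2, Q = 2 ↦ 2  ≥
So 7 of the 9 assignments meet the threshold.

7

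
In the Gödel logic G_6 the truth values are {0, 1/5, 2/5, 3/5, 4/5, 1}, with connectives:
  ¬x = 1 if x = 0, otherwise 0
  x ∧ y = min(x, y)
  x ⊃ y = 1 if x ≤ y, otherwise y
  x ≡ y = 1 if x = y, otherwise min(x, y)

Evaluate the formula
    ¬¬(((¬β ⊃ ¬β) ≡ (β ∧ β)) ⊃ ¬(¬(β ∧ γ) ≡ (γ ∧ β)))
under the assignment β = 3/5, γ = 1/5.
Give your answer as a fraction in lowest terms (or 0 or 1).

1

¬β = ¬3/5 = 0
¬β = ¬3/5 = 0
¬β ⊃ ¬β = 0 ⊃ 0 = 1
β ∧ β = 3/5 ∧ 3/5 = 3/5
(¬β ⊃ ¬β) ≡ (β ∧ β) = 1 ≡ 3/5 = 3/5
β ∧ γ = 3/5 ∧ 1/5 = 1/5
¬(β ∧ γ) = ¬1/5 = 0
γ ∧ β = 1/5 ∧ 3/5 = 1/5
¬(β ∧ γ) ≡ (γ ∧ β) = 0 ≡ 1/5 = 0
¬(¬(β ∧ γ) ≡ (γ ∧ β)) = ¬0 = 1
((¬β ⊃ ¬β) ≡ (β ∧ β)) ⊃ ¬(¬(β ∧ γ) ≡ (γ ∧ β)) = 3/5 ⊃ 1 = 1
¬(((¬β ⊃ ¬β) ≡ (β ∧ β)) ⊃ ¬(¬(β ∧ γ) ≡ (γ ∧ β))) = ¬1 = 0
¬¬(((¬β ⊃ ¬β) ≡ (β ∧ β)) ⊃ ¬(¬(β ∧ γ) ≡ (γ ∧ β))) = ¬0 = 1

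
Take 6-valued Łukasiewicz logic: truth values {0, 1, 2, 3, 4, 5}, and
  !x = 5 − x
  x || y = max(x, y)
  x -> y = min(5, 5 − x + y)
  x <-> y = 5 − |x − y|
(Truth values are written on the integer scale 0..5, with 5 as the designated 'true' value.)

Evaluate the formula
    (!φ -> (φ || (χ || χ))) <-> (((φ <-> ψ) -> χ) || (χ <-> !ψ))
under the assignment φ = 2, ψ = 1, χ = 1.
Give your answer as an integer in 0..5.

3

!φ = !2 = 3
χ || χ = 1 || 1 = 1
φ || (χ || χ) = 2 || 1 = 2
!φ -> (φ || (χ || χ)) = 3 -> 2 = 4
φ <-> ψ = 2 <-> 1 = 4
(φ <-> ψ) -> χ = 4 -> 1 = 2
!ψ = !1 = 4
χ <-> !ψ = 1 <-> 4 = 2
((φ <-> ψ) -> χ) || (χ <-> !ψ) = 2 || 2 = 2
(!φ -> (φ || (χ || χ))) <-> (((φ <-> ψ) -> χ) || (χ <-> !ψ)) = 4 <-> 2 = 3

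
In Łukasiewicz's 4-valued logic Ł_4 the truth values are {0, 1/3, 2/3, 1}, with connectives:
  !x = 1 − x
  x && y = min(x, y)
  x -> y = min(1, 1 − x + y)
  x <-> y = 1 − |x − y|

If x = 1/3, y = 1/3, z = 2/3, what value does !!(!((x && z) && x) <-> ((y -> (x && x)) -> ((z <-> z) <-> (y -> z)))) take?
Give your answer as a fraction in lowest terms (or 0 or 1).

2/3

x && z = 1/3 && 2/3 = 1/3
(x && z) && x = 1/3 && 1/3 = 1/3
!((x && z) && x) = !1/3 = 2/3
x && x = 1/3 && 1/3 = 1/3
y -> (x && x) = 1/3 -> 1/3 = 1
z <-> z = 2/3 <-> 2/3 = 1
y -> z = 1/3 -> 2/3 = 1
(z <-> z) <-> (y -> z) = 1 <-> 1 = 1
(y -> (x && x)) -> ((z <-> z) <-> (y -> z)) = 1 -> 1 = 1
!((x && z) && x) <-> ((y -> (x && x)) -> ((z <-> z) <-> (y -> z))) = 2/3 <-> 1 = 2/3
!(!((x && z) && x) <-> ((y -> (x && x)) -> ((z <-> z) <-> (y -> z)))) = !2/3 = 1/3
!!(!((x && z) && x) <-> ((y -> (x && x)) -> ((z <-> z) <-> (y -> z)))) = !1/3 = 2/3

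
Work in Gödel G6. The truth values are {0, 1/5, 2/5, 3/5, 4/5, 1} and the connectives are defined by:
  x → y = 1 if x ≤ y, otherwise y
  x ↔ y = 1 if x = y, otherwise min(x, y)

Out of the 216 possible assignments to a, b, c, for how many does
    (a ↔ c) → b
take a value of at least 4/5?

value 1: 146 assignments (counts)
value 4/5: 6 assignments (counts)
value 3/5: 8 assignments
value 2/5: 12 assignments
value 1/5: 18 assignments
value 0: 26 assignments
So 152 of the 216 assignments meet the threshold.

152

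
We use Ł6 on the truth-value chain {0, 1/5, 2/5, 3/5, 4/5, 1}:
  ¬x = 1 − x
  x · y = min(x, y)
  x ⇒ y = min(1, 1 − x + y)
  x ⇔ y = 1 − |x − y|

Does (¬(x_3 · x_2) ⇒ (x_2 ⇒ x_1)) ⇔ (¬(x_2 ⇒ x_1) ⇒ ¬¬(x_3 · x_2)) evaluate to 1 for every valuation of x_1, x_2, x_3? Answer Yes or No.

Yes

At x_1 = 3/5, x_2 = 0, x_3 = 4/5, for instance:
x_3 · x_2 = 4/5 · 0 = 0
¬(x_3 · x_2) = ¬0 = 1
x_2 ⇒ x_1 = 0 ⇒ 3/5 = 1
¬(x_3 · x_2) ⇒ (x_2 ⇒ x_1) = 1 ⇒ 1 = 1
¬(x_2 ⇒ x_1) = ¬1 = 0
¬¬(x_3 · x_2) = ¬1 = 0
¬(x_2 ⇒ x_1) ⇒ ¬¬(x_3 · x_2) = 0 ⇒ 0 = 1
(¬(x_3 · x_2) ⇒ (x_2 ⇒ x_1)) ⇔ (¬(x_2 ⇒ x_1) ⇒ ¬¬(x_3 · x_2)) = 1 ⇔ 1 = 1
and checking the remaining 215 assignments likewise gives ≥ 1 in every case.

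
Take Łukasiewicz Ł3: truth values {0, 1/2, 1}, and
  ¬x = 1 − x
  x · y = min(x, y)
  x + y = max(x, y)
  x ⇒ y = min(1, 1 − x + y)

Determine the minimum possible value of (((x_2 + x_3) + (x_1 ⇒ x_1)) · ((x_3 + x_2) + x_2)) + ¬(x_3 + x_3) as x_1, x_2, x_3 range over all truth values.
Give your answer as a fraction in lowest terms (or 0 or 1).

1/2

Take x_1 = 0, x_2 = 0, x_3 = 1/2:
x_2 + x_3 = 0 + 1/2 = 1/2
x_1 ⇒ x_1 = 0 ⇒ 0 = 1
(x_2 + x_3) + (x_1 ⇒ x_1) = 1/2 + 1 = 1
x_3 + x_2 = 1/2 + 0 = 1/2
(x_3 + x_2) + x_2 = 1/2 + 0 = 1/2
((x_2 + x_3) + (x_1 ⇒ x_1)) · ((x_3 + x_2) + x_2) = 1 · 1/2 = 1/2
x_3 + x_3 = 1/2 + 1/2 = 1/2
¬(x_3 + x_3) = ¬1/2 = 1/2
(((x_2 + x_3) + (x_1 ⇒ x_1)) · ((x_3 + x_2) + x_2)) + ¬(x_3 + x_3) = 1/2 + 1/2 = 1/2
No assignment yields a value below 1/2, so this is the minimum.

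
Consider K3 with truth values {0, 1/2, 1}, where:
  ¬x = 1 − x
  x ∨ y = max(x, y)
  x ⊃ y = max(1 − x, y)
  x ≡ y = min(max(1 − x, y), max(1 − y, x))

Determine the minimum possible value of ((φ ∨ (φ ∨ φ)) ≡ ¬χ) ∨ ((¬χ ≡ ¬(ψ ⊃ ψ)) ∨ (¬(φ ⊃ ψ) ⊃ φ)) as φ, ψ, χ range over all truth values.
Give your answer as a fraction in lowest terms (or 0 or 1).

1/2

Take φ = 1/2, ψ = 0, χ = 0:
φ ∨ φ = 1/2 ∨ 1/2 = 1/2
φ ∨ (φ ∨ φ) = 1/2 ∨ 1/2 = 1/2
¬χ = ¬0 = 1
(φ ∨ (φ ∨ φ)) ≡ ¬χ = 1/2 ≡ 1 = 1/2
¬χ = ¬0 = 1
ψ ⊃ ψ = 0 ⊃ 0 = 1
¬(ψ ⊃ ψ) = ¬1 = 0
¬χ ≡ ¬(ψ ⊃ ψ) = 1 ≡ 0 = 0
φ ⊃ ψ = 1/2 ⊃ 0 = 1/2
¬(φ ⊃ ψ) = ¬1/2 = 1/2
¬(φ ⊃ ψ) ⊃ φ = 1/2 ⊃ 1/2 = 1/2
(¬χ ≡ ¬(ψ ⊃ ψ)) ∨ (¬(φ ⊃ ψ) ⊃ φ) = 0 ∨ 1/2 = 1/2
((φ ∨ (φ ∨ φ)) ≡ ¬χ) ∨ ((¬χ ≡ ¬(ψ ⊃ ψ)) ∨ (¬(φ ⊃ ψ) ⊃ φ)) = 1/2 ∨ 1/2 = 1/2
No assignment yields a value below 1/2, so this is the minimum.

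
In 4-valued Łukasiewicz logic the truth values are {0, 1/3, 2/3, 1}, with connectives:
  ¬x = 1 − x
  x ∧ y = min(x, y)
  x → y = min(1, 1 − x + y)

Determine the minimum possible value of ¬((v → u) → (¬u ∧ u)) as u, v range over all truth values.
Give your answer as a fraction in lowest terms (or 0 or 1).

Take u = 0, v = 1:
v → u = 1 → 0 = 0
¬u = ¬0 = 1
¬u ∧ u = 1 ∧ 0 = 0
(v → u) → (¬u ∧ u) = 0 → 0 = 1
¬((v → u) → (¬u ∧ u)) = ¬1 = 0
No assignment yields a value below 0, so this is the minimum.

0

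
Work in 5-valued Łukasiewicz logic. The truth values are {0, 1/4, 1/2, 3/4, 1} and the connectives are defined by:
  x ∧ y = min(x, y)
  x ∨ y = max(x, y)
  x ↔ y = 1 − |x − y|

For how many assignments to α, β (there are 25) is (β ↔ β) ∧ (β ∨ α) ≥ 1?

value 1: 9 assignments (counts)
value 3/4: 7 assignments
value 1/2: 5 assignments
value 1/4: 3 assignments
value 0: 1 assignment
So 9 of the 25 assignments meet the threshold.

9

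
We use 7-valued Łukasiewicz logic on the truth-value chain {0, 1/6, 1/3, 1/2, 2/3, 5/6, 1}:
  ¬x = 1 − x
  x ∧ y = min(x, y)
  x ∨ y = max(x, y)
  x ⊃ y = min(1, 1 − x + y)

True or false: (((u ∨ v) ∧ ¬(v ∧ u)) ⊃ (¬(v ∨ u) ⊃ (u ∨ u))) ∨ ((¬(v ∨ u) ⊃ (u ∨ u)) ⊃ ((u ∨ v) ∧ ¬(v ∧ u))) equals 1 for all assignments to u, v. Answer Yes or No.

Yes

At u = 1/2, v = 1/3, for instance:
u ∨ v = 1/2 ∨ 1/3 = 1/2
v ∧ u = 1/3 ∧ 1/2 = 1/3
¬(v ∧ u) = ¬1/3 = 2/3
(u ∨ v) ∧ ¬(v ∧ u) = 1/2 ∧ 2/3 = 1/2
v ∨ u = 1/3 ∨ 1/2 = 1/2
¬(v ∨ u) = ¬1/2 = 1/2
u ∨ u = 1/2 ∨ 1/2 = 1/2
¬(v ∨ u) ⊃ (u ∨ u) = 1/2 ⊃ 1/2 = 1
((u ∨ v) ∧ ¬(v ∧ u)) ⊃ (¬(v ∨ u) ⊃ (u ∨ u)) = 1/2 ⊃ 1 = 1
(¬(v ∨ u) ⊃ (u ∨ u)) ⊃ ((u ∨ v) ∧ ¬(v ∧ u)) = 1 ⊃ 1/2 = 1/2
(((u ∨ v) ∧ ¬(v ∧ u)) ⊃ (¬(v ∨ u) ⊃ (u ∨ u))) ∨ ((¬(v ∨ u) ⊃ (u ∨ u)) ⊃ ((u ∨ v) ∧ ¬(v ∧ u))) = 1 ∨ 1/2 = 1
and checking the remaining 48 assignments likewise gives ≥ 1 in every case.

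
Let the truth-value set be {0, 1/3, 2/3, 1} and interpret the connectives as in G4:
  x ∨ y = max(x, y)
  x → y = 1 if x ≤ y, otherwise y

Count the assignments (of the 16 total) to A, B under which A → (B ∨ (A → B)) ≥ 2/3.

11

A = 0, B = 0 ↦ 1  ≥
A = 0, B = 1/3 ↦ 1  ≥
A = 0, B = 2/3 ↦ 1  ≥
A = 0, B = 1 ↦ 1  ≥
A = 1/3, B = 0 ↦ 0  <
A = 1/3, B = 1/3 ↦ 1  ≥
A = 1/3, B = 2/3 ↦ 1  ≥
A = 1/3, B = 1 ↦ 1  ≥
A = 2/3, B = 0 ↦ 0  <
A = 2/3, B = 1/3 ↦ 1/3  <
A = 2/3, B = 2/3 ↦ 1  ≥
A = 2/3, B = 1 ↦ 1  ≥
A = 1, B = 0 ↦ 0  <
A = 1, B = 1/3 ↦ 1/3  <
A = 1, B = 2/3 ↦ 2/3  ≥
A = 1, B = 1 ↦ 1  ≥
So 11 of the 16 assignments meet the threshold.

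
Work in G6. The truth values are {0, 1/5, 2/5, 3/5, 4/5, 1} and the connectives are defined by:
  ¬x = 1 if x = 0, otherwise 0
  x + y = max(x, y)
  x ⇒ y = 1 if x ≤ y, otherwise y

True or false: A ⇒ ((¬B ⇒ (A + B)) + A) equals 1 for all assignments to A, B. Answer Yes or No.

Yes

At A = 1/5, B = 2/5, for instance:
¬B = ¬2/5 = 0
A + B = 1/5 + 2/5 = 2/5
¬B ⇒ (A + B) = 0 ⇒ 2/5 = 1
(¬B ⇒ (A + B)) + A = 1 + 1/5 = 1
A ⇒ ((¬B ⇒ (A + B)) + A) = 1/5 ⇒ 1 = 1
and checking the remaining 35 assignments likewise gives ≥ 1 in every case.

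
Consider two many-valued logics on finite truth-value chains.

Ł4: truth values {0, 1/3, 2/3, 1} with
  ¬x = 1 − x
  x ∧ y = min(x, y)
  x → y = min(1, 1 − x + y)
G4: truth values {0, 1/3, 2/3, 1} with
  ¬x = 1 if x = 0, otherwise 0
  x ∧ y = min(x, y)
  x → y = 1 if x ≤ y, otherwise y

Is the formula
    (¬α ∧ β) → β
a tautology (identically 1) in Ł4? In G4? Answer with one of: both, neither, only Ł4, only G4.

both

In Ł4: every assignment gives 1 — tautology.
In G4: every assignment gives 1 — tautology.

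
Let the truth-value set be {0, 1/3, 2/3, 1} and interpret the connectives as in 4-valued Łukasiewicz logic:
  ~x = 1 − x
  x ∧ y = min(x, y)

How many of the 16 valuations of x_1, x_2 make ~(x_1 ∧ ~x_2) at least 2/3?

x_1 = 0, x_2 = 0 ↦ 1  ≥
x_1 = 0, x_2 = 1/3 ↦ 1  ≥
x_1 = 0, x_2 = 2/3 ↦ 1  ≥
x_1 = 0, x_2 = 1 ↦ 1  ≥
x_1 = 1/3, x_2 = 0 ↦ 2/3  ≥
x_1 = 1/3, x_2 = 1/3 ↦ 2/3  ≥
x_1 = 1/3, x_2 = 2/3 ↦ 2/3  ≥
x_1 = 1/3, x_2 = 1 ↦ 1  ≥
x_1 = 2/3, x_2 = 0 ↦ 1/3  <
x_1 = 2/3, x_2 = 1/3 ↦ 1/3  <
x_1 = 2/3, x_2 = 2/3 ↦ 2/3  ≥
x_1 = 2/3, x_2 = 1 ↦ 1  ≥
x_1 = 1, x_2 = 0 ↦ 0  <
x_1 = 1, x_2 = 1/3 ↦ 1/3  <
x_1 = 1, x_2 = 2/3 ↦ 2/3  ≥
x_1 = 1, x_2 = 1 ↦ 1  ≥
So 12 of the 16 assignments meet the threshold.

12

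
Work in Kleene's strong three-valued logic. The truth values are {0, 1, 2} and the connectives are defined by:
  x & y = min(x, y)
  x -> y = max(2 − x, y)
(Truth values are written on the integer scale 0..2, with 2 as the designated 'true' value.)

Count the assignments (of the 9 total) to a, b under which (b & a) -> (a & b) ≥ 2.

a = 0, b = 0 ↦ 2  ≥
a = 0, b = 1 ↦ 2  ≥
a = 0, b = 2 ↦ 2  ≥
a = 1, b = 0 ↦ 2  ≥
a = 1, b = 1 ↦ 1  <
a = 1, b = 2 ↦ 1  <
a = 2, b = 0 ↦ 2  ≥
a = 2, b = 1 ↦ 1  <
a = 2, b = 2 ↦ 2  ≥
So 6 of the 9 assignments meet the threshold.

6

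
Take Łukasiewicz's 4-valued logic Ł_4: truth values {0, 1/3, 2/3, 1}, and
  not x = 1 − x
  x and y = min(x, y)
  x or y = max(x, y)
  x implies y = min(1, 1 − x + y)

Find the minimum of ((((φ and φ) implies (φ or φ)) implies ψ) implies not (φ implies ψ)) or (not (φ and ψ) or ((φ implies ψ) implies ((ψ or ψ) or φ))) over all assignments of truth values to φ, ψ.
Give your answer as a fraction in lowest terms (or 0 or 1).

2/3

Take φ = 1/3, ψ = 1/3:
φ and φ = 1/3 and 1/3 = 1/3
φ or φ = 1/3 or 1/3 = 1/3
(φ and φ) implies (φ or φ) = 1/3 implies 1/3 = 1
((φ and φ) implies (φ or φ)) implies ψ = 1 implies 1/3 = 1/3
φ implies ψ = 1/3 implies 1/3 = 1
not (φ implies ψ) = not 1 = 0
(((φ and φ) implies (φ or φ)) implies ψ) implies not (φ implies ψ) = 1/3 implies 0 = 2/3
φ and ψ = 1/3 and 1/3 = 1/3
not (φ and ψ) = not 1/3 = 2/3
φ implies ψ = 1/3 implies 1/3 = 1
ψ or ψ = 1/3 or 1/3 = 1/3
(ψ or ψ) or φ = 1/3 or 1/3 = 1/3
(φ implies ψ) implies ((ψ or ψ) or φ) = 1 implies 1/3 = 1/3
not (φ and ψ) or ((φ implies ψ) implies ((ψ or ψ) or φ)) = 2/3 or 1/3 = 2/3
((((φ and φ) implies (φ or φ)) implies ψ) implies not (φ implies ψ)) or (not (φ and ψ) or ((φ implies ψ) implies ((ψ or ψ) or φ))) = 2/3 or 2/3 = 2/3
No assignment yields a value below 2/3, so this is the minimum.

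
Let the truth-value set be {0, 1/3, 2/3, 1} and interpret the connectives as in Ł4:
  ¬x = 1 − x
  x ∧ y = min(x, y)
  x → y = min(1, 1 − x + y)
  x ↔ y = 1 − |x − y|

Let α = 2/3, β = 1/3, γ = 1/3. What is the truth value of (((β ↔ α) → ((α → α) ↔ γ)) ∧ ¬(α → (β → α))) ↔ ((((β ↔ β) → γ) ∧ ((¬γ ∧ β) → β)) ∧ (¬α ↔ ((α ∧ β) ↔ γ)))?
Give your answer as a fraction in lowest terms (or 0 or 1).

2/3

β ↔ α = 1/3 ↔ 2/3 = 2/3
α → α = 2/3 → 2/3 = 1
(α → α) ↔ γ = 1 ↔ 1/3 = 1/3
(β ↔ α) → ((α → α) ↔ γ) = 2/3 → 1/3 = 2/3
β → α = 1/3 → 2/3 = 1
α → (β → α) = 2/3 → 1 = 1
¬(α → (β → α)) = ¬1 = 0
((β ↔ α) → ((α → α) ↔ γ)) ∧ ¬(α → (β → α)) = 2/3 ∧ 0 = 0
β ↔ β = 1/3 ↔ 1/3 = 1
(β ↔ β) → γ = 1 → 1/3 = 1/3
¬γ = ¬1/3 = 2/3
¬γ ∧ β = 2/3 ∧ 1/3 = 1/3
(¬γ ∧ β) → β = 1/3 → 1/3 = 1
((β ↔ β) → γ) ∧ ((¬γ ∧ β) → β) = 1/3 ∧ 1 = 1/3
¬α = ¬2/3 = 1/3
α ∧ β = 2/3 ∧ 1/3 = 1/3
(α ∧ β) ↔ γ = 1/3 ↔ 1/3 = 1
¬α ↔ ((α ∧ β) ↔ γ) = 1/3 ↔ 1 = 1/3
(((β ↔ β) → γ) ∧ ((¬γ ∧ β) → β)) ∧ (¬α ↔ ((α ∧ β) ↔ γ)) = 1/3 ∧ 1/3 = 1/3
(((β ↔ α) → ((α → α) ↔ γ)) ∧ ¬(α → (β → α))) ↔ ((((β ↔ β) → γ) ∧ ((¬γ ∧ β) → β)) ∧ (¬α ↔ ((α ∧ β) ↔ γ))) = 0 ↔ 1/3 = 2/3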